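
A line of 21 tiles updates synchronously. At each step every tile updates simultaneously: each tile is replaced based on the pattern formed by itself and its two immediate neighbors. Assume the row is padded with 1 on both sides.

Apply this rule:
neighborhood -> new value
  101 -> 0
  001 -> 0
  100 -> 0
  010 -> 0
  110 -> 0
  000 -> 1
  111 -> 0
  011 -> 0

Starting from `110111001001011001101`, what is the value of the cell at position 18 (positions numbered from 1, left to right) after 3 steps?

000000000000000000000
011111111111111111110
000000000000000000000
position 18 holds 0

0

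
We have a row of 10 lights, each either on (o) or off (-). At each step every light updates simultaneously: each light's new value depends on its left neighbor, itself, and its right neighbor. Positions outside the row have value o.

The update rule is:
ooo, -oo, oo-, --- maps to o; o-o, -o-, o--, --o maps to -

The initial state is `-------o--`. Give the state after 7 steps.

-ooooo----
-ooooo-oo-
-ooooo-oo-  (fixed point — unchanged through step 7)

-ooooo-oo-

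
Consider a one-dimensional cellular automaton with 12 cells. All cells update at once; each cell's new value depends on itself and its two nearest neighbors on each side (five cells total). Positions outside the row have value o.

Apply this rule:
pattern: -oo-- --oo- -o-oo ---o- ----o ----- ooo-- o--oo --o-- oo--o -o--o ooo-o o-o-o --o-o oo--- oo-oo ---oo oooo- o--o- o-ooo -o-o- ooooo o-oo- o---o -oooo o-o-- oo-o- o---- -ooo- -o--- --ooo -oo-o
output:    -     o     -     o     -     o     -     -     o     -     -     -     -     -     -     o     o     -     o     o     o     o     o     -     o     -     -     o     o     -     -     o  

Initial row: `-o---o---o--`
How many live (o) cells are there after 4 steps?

----oo--oo--
-o-oo---o---
---o---oo--o
--oo--oo----
count of o: 4

4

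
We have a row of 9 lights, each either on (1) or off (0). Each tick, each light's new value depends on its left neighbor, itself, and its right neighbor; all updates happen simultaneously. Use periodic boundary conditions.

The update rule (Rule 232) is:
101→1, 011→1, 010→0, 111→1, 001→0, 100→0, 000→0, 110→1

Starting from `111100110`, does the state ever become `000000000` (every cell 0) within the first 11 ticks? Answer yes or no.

111100111
111100111  (fixed point — unchanged through tick 11)
tick 11 is 111100111, still not uniform 0

no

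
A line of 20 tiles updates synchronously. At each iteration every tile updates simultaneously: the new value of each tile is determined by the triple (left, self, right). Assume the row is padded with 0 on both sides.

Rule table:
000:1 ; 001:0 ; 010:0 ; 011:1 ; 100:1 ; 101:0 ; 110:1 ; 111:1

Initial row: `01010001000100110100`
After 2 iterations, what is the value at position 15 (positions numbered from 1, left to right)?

1

iteration 1: 00001100110010110011
iteration 2: 11101110111000111011
position 15 holds 1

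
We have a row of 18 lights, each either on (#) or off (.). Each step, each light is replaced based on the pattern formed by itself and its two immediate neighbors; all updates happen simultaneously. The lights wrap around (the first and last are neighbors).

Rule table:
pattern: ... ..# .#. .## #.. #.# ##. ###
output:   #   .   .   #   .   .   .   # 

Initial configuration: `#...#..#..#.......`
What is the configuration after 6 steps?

....###.......#.#.

..#.........#####.
#...#######.####..
..#.######..###...
#...#####...##..##
..#.####..#.#...##
....###.......#.#.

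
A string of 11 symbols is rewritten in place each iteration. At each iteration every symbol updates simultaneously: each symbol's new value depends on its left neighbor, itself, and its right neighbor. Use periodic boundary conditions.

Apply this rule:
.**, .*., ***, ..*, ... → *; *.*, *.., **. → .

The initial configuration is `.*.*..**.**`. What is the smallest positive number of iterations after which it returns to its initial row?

iteration 1: .*.*.**..*.
iteration 2: **.*.*..**.
iteration 3: *..*.*.**..
iteration 4: *.**.*.*..*
iteration 5: ..*..*.*.**
iteration 6: .**.**.*.*.
iteration 7: **..*..*.*.
iteration 8: *..**.**.*.
iteration 9: *.**..*..*.
iteration 10: *.*..**.**.
iteration 11: *.*.**..*..
iteration 12: *.*.*..**.*
iteration 13: ..*.*.**..*
iteration 14: .**.*.*..**
iteration 15: .*..*.*.**.
iteration 16: **.**.*.*..
iteration 17: *..*..*.*.*
iteration 18: ..**.**.*.*
iteration 19: .**..*..*.*
iteration 20: .*..**.**.*
iteration 21: .*.**..*..*
iteration 22: .*.*..**.**

22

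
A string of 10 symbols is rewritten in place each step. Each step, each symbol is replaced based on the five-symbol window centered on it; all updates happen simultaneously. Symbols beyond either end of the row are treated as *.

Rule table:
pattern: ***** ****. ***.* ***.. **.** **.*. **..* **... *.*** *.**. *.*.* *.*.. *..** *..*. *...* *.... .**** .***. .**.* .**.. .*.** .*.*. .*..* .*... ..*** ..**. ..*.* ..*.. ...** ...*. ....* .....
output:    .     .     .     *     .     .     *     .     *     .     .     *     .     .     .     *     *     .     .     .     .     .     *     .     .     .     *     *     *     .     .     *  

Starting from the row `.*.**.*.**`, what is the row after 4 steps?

step 1: ........**
step 2: .*****.*.*
step 3: .**......*
step 4: ....***.*.

....***.*.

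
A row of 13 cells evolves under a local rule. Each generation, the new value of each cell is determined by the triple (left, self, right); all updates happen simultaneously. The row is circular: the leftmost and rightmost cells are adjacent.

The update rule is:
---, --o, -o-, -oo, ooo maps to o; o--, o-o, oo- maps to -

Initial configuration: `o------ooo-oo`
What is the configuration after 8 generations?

oo--oo--ooooo

--ooooooo--oo
-ooooooo--oo-
ooooooo--oo--
oooooo--oo--o
ooooo--oo--oo
oooo--oo--ooo
ooo--oo--oooo
oo--oo--ooooo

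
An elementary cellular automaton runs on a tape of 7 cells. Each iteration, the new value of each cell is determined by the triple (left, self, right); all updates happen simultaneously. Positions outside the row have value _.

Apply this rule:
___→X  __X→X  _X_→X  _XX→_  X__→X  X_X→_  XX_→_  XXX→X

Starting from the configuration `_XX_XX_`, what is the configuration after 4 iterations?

X_XXX_X

iteration 1: X_____X
iteration 2: XXXXXXX
iteration 3: _XXXXX_
iteration 4: X_XXX_X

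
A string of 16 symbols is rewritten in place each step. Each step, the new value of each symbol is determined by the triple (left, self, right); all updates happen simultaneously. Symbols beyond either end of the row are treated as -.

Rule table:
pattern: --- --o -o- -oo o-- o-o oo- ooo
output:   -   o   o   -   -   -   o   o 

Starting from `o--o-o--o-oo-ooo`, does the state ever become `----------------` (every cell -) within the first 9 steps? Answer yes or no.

no

o-oo-o-oo--o--oo
o--o-o--o-oo-o-o
o-oo-o-oo--o-o-o
o--o-o--o-oo-o-o  (repeats step 2; period 2)
step 9: o-oo-o-oo--o-o-o
step 9 is o-oo-o-oo--o-o-o, still not uniform -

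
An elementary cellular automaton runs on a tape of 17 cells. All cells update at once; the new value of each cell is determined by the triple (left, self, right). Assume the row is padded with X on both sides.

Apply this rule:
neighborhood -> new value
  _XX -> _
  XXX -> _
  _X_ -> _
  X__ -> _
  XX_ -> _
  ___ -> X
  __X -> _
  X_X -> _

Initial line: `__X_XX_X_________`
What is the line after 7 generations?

_________XXXXXXX_

_________XXXXXXX_
_XXXXXXX_________
_________XXXXXXX_  (repeats generation 1; period 2)
generation 7: _________XXXXXXX_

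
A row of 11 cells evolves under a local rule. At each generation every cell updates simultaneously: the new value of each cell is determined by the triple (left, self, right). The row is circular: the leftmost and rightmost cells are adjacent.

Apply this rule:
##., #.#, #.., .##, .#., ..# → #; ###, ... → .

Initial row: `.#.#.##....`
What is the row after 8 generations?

generation 1: ########...
generation 2: #......##.#
generation 3: ##....#####
generation 4: .##..##....
generation 5: ########...  (repeats generation 1; period 4)
generation 8: .##..##....

.##..##....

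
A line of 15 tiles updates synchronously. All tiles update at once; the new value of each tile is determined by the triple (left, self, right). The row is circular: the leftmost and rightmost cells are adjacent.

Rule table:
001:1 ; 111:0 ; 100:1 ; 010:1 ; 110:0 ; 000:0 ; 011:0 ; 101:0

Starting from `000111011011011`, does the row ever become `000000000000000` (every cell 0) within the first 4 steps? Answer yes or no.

no

101000000000000
101100000000001
000010000000010
000111000000111
step 4 is 000111000000111, still not uniform 0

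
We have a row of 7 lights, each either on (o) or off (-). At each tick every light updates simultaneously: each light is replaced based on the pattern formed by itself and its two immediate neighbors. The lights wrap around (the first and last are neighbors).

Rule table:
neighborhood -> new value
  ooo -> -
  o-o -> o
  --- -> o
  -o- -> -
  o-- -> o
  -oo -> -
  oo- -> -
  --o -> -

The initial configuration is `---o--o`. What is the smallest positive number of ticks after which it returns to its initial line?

14

oo--o--
--o--o-
o--o--o
-o--o--
--o--oo
o--o---
-o--oo-
--o---o
o--oo--
-o---o-
--oo--o
o---o--
-oo--o-
---o--o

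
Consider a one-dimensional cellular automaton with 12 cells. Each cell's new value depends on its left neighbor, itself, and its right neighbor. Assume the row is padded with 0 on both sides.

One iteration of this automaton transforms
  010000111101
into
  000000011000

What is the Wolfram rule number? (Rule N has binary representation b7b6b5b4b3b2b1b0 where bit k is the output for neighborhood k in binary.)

128

position 7: 111 → 1  (bit 7 = 1)
position 9: 110 → 0  (bit 6 = 0)
position 10: 101 → 0  (bit 5 = 0)
position 2: 100 → 0  (bit 4 = 0)
position 6: 011 → 0  (bit 3 = 0)
position 1: 010 → 0  (bit 2 = 0)
position 0: 001 → 0  (bit 1 = 0)
position 3: 000 → 0  (bit 0 = 0)
bits b7..b0 = 10000000 = 128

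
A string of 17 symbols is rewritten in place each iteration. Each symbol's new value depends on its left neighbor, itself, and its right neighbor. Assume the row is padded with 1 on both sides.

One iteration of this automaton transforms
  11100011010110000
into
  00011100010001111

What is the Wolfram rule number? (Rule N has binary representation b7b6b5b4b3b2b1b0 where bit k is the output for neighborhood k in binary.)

23

position 0: 111 → 0  (bit 7 = 0)
position 2: 110 → 0  (bit 6 = 0)
position 8: 101 → 0  (bit 5 = 0)
position 3: 100 → 1  (bit 4 = 1)
position 6: 011 → 0  (bit 3 = 0)
position 9: 010 → 1  (bit 2 = 1)
position 5: 001 → 1  (bit 1 = 1)
position 4: 000 → 1  (bit 0 = 1)
bits b7..b0 = 00010111 = 23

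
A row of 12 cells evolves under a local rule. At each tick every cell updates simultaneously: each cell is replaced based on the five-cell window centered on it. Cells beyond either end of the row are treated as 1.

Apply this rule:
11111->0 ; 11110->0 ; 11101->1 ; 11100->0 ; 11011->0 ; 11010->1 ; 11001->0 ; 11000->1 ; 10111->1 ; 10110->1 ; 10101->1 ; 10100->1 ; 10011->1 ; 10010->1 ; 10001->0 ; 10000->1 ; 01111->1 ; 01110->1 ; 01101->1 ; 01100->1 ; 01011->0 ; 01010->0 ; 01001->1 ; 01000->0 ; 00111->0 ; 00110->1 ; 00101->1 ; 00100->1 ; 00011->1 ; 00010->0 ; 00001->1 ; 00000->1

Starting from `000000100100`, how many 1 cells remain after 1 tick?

111110111111
count of 1: 11

11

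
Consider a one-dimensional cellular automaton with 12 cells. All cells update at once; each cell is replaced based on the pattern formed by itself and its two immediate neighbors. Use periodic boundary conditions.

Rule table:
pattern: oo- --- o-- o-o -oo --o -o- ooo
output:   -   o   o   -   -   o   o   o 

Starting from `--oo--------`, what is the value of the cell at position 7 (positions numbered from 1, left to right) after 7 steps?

o

oo--oooooooo
o-oo-ooooooo
------oooooo
oooooo-oooo-
-oooo---oo--
o-oo-ooo--oo
------o-oo-o
position 7 holds o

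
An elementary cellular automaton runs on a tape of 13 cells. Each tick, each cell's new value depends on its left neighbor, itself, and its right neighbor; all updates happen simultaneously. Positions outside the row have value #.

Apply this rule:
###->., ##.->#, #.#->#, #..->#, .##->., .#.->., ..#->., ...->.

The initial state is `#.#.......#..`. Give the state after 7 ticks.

tick 1: ##.#.......#.
tick 2: .##.#.......#
tick 3: #.##.#.......
tick 4: ##.##.#......
tick 5: .##.##.#.....
tick 6: #.##.##.#....
tick 7: ##.##.##.#...

##.##.##.#...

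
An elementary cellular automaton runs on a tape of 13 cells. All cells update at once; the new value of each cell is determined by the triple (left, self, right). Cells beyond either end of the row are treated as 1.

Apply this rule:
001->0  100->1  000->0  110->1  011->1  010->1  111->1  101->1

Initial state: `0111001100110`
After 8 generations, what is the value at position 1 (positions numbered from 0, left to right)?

1

1111101110111
1111111111111
1111111111111  (fixed point — unchanged through generation 8)
position 1 holds 1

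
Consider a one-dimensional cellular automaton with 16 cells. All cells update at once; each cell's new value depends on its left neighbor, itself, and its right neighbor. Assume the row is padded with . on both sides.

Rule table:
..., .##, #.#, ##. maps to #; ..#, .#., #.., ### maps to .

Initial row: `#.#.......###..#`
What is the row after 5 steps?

.#.#...###.#.###

.#..#####.#.#...
....#...##.#..##
###...#.###...##
#.#.#..##.#.#.##
.#.#...###.#.###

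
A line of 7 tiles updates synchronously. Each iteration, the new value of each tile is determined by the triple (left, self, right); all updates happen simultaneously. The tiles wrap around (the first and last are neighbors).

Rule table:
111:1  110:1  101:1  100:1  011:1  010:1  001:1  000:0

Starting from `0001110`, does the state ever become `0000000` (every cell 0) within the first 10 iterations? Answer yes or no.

iteration 1: 0011111
iteration 2: 1111111
iteration 3: 1111111  (fixed point — unchanged through iteration 10)
iteration 10 is 1111111, still not uniform 0

no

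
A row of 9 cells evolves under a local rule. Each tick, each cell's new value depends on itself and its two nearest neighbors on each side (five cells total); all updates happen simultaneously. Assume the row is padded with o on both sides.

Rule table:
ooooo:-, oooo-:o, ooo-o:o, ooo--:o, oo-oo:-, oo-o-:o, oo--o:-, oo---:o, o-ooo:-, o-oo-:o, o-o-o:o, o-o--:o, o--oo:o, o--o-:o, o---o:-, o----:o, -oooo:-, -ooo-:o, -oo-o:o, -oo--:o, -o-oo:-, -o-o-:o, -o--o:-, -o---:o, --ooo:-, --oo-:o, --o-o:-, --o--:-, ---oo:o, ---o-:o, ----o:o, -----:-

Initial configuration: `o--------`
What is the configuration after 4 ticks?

ooo----oo
-oooooo--
-----oo-o
oo-oooo--

oo-oooo--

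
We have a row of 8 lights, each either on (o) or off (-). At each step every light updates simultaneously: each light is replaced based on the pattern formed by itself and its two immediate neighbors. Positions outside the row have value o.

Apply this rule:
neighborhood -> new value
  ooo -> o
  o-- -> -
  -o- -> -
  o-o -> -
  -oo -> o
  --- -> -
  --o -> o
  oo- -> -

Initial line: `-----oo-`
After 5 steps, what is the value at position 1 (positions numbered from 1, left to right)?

-

----oo--
---oo--o
--oo--oo
-oo--ooo
-o--oooo
position 1 holds -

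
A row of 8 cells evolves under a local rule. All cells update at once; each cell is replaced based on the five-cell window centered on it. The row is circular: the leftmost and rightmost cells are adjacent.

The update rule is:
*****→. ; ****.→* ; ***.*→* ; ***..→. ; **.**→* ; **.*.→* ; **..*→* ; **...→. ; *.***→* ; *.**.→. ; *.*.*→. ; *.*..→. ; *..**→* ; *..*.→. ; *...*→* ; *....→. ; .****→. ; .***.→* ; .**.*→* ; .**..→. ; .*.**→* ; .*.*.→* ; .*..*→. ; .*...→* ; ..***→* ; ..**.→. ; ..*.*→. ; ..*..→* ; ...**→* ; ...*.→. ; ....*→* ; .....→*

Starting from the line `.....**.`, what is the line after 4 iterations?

iteration 1: .****...
iteration 2: **.*...*
iteration 3: ***.****
iteration 4: .****...

.****...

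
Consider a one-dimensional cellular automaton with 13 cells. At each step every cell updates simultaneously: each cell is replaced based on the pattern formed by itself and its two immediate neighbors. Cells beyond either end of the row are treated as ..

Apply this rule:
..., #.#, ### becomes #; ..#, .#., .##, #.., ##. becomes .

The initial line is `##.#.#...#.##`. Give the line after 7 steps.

..#.#..#..#..
#..#........#
.....######..
####..####..#
.##....##....
....##....###
###....##..#.

###....##..#.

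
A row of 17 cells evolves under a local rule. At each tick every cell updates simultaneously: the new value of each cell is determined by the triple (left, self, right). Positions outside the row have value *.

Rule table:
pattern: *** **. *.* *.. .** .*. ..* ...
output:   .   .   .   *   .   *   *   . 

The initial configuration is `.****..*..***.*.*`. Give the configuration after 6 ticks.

...**.....**.....

.....*****....*..
*...*.....*..****
.*.***...****....
.*....*.*....*..*
.**..**.**..****.
...**.....**.....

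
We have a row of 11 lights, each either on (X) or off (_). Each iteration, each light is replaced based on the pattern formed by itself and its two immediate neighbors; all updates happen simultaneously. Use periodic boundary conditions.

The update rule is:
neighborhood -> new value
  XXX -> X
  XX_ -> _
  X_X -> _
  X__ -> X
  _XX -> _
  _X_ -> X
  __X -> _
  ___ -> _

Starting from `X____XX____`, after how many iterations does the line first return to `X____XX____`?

22

XX_____X___
__X____XX__
__XX_____X_
____X____XX
X___XX_____
XX____X____
__X___XX___
__XX____X__
____X___XX_
____XX____X
X_____X___X
_X____XX___
_XX_____X__
___X____XX_
___XX_____X
X____X____X
_X___XX____
_XX____X___
___X___XX__
___XX____X_
_____X___XX
X____XX____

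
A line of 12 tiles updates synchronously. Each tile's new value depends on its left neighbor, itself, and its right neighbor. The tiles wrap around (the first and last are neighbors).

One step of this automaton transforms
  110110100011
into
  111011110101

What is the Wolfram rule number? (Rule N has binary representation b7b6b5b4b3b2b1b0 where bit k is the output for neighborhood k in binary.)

position 0: 111 → 1  (bit 7 = 1)
position 1: 110 → 1  (bit 6 = 1)
position 2: 101 → 1  (bit 5 = 1)
position 7: 100 → 1  (bit 4 = 1)
position 3: 011 → 0  (bit 3 = 0)
position 6: 010 → 1  (bit 2 = 1)
position 9: 001 → 1  (bit 1 = 1)
position 8: 000 → 0  (bit 0 = 0)
bits b7..b0 = 11110110 = 246

246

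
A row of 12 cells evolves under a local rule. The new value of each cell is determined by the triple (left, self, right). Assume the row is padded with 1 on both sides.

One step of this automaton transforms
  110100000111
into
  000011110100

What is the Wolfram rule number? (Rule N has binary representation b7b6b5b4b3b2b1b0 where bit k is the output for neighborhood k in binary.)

position 0: 111 → 0  (bit 7 = 0)
position 1: 110 → 0  (bit 6 = 0)
position 2: 101 → 0  (bit 5 = 0)
position 4: 100 → 1  (bit 4 = 1)
position 9: 011 → 1  (bit 3 = 1)
position 3: 010 → 0  (bit 2 = 0)
position 8: 001 → 0  (bit 1 = 0)
position 5: 000 → 1  (bit 0 = 1)
bits b7..b0 = 00011001 = 25

25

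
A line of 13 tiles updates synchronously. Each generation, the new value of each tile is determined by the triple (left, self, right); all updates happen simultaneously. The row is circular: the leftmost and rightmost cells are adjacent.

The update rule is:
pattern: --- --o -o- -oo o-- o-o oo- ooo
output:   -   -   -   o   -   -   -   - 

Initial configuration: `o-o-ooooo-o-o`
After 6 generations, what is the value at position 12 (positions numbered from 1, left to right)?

-

----o-------o
-------------
-------------  (fixed point — unchanged through generation 6)
position 12 holds -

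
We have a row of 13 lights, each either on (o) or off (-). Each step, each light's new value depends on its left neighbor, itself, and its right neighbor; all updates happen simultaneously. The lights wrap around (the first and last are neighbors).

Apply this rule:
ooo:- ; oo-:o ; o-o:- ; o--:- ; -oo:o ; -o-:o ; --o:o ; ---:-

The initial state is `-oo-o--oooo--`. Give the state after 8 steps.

ooo-o-oo--o--
o-o-o-oo-oo-o
o-o-o-oo-oo-o  (fixed point — unchanged through step 8)

o-o-o-oo-oo-o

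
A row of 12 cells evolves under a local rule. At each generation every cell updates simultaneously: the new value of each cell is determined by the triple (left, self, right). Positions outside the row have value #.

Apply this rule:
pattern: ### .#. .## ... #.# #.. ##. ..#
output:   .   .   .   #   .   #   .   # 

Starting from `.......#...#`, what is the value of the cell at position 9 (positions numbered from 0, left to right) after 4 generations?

.

#######.###.
............
############
............
position 9 holds .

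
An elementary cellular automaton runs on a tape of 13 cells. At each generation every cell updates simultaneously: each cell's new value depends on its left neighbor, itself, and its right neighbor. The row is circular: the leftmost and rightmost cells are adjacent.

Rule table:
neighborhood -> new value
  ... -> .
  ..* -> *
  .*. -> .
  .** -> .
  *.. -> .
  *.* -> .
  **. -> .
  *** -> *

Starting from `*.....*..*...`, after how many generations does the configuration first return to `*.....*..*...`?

13

generation 1: .....*..*...*
generation 2: ....*..*...*.
generation 3: ...*..*...*..
generation 4: ..*..*...*...
generation 5: .*..*...*....
generation 6: *..*...*.....
generation 7: ..*...*.....*
generation 8: .*...*.....*.
generation 9: *...*.....*..
generation 10: ...*.....*..*
generation 11: ..*.....*..*.
generation 12: .*.....*..*..
generation 13: *.....*..*...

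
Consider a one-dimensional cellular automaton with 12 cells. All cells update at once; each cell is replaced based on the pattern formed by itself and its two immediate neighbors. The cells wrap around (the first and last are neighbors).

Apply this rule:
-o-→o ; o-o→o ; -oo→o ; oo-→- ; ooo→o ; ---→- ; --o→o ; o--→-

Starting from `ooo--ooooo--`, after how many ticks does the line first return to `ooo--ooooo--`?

oo--ooooo--o
o--ooooo--oo
--ooooo--ooo
-ooooo--ooo-
ooooo--ooo--
oooo--ooo--o
ooo--ooo--oo
oo--ooo--ooo
o--ooo--oooo
--ooo--ooooo
-ooo--ooooo-
ooo--ooooo--

12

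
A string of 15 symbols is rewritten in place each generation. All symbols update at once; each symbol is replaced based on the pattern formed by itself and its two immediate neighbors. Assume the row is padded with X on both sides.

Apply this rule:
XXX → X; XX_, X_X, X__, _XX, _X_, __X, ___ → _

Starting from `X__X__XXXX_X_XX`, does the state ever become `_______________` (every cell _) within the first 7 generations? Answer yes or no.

_______XX_____X
_______________
all cells are _ at generation 2

yes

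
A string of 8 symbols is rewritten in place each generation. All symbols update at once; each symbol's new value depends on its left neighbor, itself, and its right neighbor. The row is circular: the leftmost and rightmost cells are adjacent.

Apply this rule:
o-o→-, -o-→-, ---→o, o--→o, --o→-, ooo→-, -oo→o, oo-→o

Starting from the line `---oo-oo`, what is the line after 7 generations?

oo-oo-oo
-o-oo-o-
---oo--o
oo-ooo--
oo-o-oo-
oo---oo-
oooo-oo-

oooo-oo-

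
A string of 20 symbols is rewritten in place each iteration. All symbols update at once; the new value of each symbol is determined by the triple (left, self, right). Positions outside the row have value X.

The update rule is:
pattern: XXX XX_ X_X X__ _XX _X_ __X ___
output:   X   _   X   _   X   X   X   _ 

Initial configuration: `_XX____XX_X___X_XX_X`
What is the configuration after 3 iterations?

iteration 1: XX____XX_XX__XXXX_XX
iteration 2: X____XX_XX__XXXX_XXX
iteration 3: ____XX_XX__XXXX_XXXX

____XX_XX__XXXX_XXXX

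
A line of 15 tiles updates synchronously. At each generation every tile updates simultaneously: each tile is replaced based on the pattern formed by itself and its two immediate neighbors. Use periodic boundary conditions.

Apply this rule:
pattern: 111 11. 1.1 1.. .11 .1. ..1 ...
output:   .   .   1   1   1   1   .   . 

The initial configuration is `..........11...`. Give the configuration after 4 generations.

1.........11..1

..........1.1..
..........1111.
..........1...1
1.........11..1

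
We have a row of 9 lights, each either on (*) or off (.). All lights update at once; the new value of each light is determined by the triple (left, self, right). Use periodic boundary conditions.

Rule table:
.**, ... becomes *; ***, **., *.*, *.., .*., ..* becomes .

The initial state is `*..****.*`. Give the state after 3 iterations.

...*.*..*

...*....*
.*...**..
...*.*..*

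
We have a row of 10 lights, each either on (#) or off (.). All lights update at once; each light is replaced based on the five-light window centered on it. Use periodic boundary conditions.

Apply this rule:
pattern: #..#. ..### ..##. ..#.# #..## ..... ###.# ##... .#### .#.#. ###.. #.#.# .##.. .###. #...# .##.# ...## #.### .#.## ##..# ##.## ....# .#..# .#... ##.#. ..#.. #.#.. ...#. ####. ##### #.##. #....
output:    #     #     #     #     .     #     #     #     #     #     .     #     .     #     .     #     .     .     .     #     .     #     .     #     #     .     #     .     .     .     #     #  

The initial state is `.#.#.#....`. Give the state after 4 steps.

step 1: .#########
step 2: ..#......#
step 3: .#.#####..
step 4: .#..#...#.

.#..#...#.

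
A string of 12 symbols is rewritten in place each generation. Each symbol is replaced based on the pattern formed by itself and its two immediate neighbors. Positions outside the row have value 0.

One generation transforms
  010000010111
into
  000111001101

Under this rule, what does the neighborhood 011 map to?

1

At position 9 the neighborhood is 011; the next row has 1 there.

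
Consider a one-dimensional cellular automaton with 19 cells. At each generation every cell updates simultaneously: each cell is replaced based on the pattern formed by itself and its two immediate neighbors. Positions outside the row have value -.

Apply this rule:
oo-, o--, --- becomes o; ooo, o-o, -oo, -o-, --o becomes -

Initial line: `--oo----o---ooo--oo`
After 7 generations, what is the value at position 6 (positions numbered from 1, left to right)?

-

generation 1: o--oooo--oo---oo--o
generation 2: -o----oo--ooo--oo--
generation 3: --ooo--oo---oo--ooo
generation 4: o---oo--ooo--oo---o
generation 5: -oo--oo---oo--ooo--
generation 6: --oo--ooo--oo---ooo
generation 7: o--oo---oo--ooo---o
position 6 holds -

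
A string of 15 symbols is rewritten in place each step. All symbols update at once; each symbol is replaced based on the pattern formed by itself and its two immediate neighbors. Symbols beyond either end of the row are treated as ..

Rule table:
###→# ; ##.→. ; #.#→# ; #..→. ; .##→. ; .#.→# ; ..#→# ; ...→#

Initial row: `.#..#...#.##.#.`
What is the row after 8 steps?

##..##.##.###.#

step 1: ##.##.####..##.
step 2: ..#..#.##..#...
step 3: ###.###...##.##
step 4: .#.#.#..##..#..
step 5: ######.#...##.#
step 6: .####.##.##..##
step 7: #.##.#..#...#..
step 8: ##..##.##.###.#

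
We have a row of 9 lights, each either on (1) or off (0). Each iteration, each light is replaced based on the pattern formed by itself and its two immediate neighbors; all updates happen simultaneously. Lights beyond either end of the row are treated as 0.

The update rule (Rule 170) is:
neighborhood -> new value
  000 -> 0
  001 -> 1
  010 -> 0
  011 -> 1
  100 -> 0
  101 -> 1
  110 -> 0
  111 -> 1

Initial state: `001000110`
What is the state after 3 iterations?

iteration 1: 010001100
iteration 2: 100011000
iteration 3: 000110000

000110000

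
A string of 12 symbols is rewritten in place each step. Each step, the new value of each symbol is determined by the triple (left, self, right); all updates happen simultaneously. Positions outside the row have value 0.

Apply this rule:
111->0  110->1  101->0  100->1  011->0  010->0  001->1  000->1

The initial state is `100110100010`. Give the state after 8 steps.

011010011101
101001100100
000110111011
111010001001
001001110110
110110010011
010011101101
101100100100

101100100100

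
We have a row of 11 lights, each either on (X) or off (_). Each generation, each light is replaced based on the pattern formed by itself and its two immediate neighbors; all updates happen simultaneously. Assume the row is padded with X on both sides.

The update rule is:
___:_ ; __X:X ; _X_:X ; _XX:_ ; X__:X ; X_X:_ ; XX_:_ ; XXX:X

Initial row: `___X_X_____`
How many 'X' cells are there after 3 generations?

4

X_XX_XX___X
_______X_X_
X_____XX_X_
count of X: 4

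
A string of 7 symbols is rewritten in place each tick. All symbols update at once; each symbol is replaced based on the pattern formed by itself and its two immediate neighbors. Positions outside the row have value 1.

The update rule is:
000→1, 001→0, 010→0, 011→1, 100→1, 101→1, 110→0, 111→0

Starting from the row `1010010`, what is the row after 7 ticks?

0101001
1010101
0101011
1010110
0101101
1011011
0110110

0110110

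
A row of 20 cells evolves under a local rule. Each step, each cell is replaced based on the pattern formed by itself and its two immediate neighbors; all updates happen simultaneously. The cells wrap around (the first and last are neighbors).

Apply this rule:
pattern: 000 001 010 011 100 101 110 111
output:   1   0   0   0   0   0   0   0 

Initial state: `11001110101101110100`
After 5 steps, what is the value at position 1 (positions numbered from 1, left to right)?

step 1: 00000000000000000000
step 2: 11111111111111111111
step 3: 00000000000000000000  (repeats step 1; period 2)
step 5: 00000000000000000000
position 1 holds 0

0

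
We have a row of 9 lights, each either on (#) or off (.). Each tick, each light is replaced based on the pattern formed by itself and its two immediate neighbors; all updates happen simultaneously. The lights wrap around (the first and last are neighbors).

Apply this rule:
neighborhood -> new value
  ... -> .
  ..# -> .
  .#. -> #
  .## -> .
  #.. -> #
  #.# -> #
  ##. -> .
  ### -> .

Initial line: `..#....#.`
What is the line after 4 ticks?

tick 1: ..##...##
tick 2: #...#....
tick 3: ##..##...
tick 4: ..#...#..

..#...#..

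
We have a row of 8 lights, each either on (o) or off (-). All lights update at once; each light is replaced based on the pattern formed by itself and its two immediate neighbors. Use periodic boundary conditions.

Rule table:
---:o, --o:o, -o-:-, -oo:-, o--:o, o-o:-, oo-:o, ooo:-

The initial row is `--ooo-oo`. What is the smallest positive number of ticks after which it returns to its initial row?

oo--o--o
-ooo-oo-
o--o--oo
ooo-oo--
--o--ooo
oo-oo--o
-o--ooo-
o-oo--oo
o--ooo--
-oo--ooo
--ooo--o
oo--ooo-
-ooo--o-
o--ooo-o
ooo--o--
--ooo-oo

16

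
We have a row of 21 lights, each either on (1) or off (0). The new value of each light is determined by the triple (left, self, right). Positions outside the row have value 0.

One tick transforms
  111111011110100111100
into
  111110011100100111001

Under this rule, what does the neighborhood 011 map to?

1

At position 0 the neighborhood is 011; the next row has 1 there.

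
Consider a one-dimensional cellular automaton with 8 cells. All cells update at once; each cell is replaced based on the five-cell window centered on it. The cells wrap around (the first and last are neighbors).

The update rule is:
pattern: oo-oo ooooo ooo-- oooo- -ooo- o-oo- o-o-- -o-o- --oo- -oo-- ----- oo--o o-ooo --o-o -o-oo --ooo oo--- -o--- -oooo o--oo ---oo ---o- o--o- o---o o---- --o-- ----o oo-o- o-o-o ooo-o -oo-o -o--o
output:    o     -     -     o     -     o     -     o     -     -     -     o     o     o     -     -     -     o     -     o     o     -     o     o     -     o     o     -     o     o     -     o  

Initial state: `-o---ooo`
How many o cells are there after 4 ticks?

tick 1: --ooo--o
tick 2: oo---ooo
tick 3: o--oo---
tick 4: ooo---o-
count of o: 4

4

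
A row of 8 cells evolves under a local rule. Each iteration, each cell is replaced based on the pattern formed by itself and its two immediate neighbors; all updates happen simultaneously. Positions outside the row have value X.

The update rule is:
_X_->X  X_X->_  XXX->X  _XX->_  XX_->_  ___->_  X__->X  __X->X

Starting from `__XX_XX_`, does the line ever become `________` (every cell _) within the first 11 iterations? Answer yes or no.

no

XX______
X_X____X
__XX__X_
XX__XXX_
X_XX_X__
_____XXX
X___X_XX
_X_XX__X
_X___XX_
_XX_X___
____XX_X
iteration 11 is ____XX_X, still not uniform _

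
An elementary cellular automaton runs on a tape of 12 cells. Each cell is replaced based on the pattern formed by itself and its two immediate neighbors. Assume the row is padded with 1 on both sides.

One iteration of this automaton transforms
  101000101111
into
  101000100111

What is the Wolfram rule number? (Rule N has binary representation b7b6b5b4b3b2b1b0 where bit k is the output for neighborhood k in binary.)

196

position 9: 111 → 1  (bit 7 = 1)
position 0: 110 → 1  (bit 6 = 1)
position 1: 101 → 0  (bit 5 = 0)
position 3: 100 → 0  (bit 4 = 0)
position 8: 011 → 0  (bit 3 = 0)
position 2: 010 → 1  (bit 2 = 1)
position 5: 001 → 0  (bit 1 = 0)
position 4: 000 → 0  (bit 0 = 0)
bits b7..b0 = 11000100 = 196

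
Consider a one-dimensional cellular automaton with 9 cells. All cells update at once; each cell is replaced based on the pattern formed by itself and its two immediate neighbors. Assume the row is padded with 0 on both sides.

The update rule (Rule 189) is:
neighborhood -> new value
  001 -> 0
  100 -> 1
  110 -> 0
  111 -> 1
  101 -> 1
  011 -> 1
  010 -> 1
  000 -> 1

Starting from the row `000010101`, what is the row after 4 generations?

111111011

111011111
110111110
101111101
111111011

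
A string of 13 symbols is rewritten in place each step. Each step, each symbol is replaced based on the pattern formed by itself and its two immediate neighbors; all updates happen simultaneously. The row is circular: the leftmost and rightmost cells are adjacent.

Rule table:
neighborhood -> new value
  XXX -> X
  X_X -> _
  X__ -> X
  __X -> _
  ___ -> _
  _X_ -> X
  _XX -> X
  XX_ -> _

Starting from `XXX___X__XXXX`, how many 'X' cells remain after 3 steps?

8

XX_X__XX_XXXX
X__XX_X__XXXX
_X_X__XX_XXXX
count of X: 8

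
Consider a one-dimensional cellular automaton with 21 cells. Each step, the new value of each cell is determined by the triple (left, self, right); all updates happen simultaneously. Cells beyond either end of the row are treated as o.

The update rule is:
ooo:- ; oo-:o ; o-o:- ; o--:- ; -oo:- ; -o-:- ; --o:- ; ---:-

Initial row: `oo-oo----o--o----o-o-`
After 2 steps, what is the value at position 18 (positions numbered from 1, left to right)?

-

-o--o----------------
---------------------
position 18 holds -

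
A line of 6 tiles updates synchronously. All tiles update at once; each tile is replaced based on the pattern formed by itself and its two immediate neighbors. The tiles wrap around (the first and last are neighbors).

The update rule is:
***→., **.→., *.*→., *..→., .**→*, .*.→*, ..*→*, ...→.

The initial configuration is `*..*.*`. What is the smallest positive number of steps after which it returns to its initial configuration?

6

step 1: ..**.*
step 2: .**..*
step 3: .*..**
step 4: .*.**.
step 5: **.*..
step 6: *..*.*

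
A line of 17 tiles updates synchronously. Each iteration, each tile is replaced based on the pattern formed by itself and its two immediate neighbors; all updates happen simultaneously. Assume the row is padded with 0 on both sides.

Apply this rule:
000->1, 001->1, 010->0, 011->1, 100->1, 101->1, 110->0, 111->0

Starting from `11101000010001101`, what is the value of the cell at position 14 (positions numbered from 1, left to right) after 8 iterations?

0

10010111101111010
01101100011000101
11011011110111010
10110110001100101
01101101111011010
11011011000110101
10110110111101010
01101101100010101
position 14 holds 0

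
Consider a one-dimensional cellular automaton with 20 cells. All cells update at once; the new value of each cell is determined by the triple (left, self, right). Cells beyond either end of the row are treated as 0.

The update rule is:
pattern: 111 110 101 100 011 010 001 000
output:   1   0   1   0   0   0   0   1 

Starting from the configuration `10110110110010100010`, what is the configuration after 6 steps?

10011000011100111111

01001001000001001000
00000000011100000011
11111111001001111000
01111110000000110011
00111100111110000000
10011000011100111111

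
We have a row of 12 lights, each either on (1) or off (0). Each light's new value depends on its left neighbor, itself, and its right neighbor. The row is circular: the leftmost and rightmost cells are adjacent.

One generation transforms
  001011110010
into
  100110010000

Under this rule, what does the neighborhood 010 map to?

0

At position 2 the neighborhood is 010; the next row has 0 there.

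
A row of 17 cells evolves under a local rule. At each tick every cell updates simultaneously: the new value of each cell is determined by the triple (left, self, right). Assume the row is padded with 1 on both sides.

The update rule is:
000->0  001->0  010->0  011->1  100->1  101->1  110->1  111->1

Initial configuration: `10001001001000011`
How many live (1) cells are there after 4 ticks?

10

tick 1: 11000100100100011
tick 2: 11100010010010011
tick 3: 11110001001001011
tick 4: 11111000100100111
count of 1: 10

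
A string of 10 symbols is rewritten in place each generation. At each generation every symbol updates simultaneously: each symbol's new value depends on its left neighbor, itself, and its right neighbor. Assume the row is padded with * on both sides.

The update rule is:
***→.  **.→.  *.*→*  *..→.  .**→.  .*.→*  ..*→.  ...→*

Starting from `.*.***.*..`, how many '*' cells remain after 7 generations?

3

***...**..
....*.....
.**.*.***.
*..***...*
.......*..
.*****.*..
*.....**..
count of *: 3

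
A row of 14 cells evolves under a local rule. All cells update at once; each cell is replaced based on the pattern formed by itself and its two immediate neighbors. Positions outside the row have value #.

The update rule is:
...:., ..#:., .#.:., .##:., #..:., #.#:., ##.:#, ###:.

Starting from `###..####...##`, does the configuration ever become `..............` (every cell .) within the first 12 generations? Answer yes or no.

..#.....#.....
..............
all cells are . at generation 2

yes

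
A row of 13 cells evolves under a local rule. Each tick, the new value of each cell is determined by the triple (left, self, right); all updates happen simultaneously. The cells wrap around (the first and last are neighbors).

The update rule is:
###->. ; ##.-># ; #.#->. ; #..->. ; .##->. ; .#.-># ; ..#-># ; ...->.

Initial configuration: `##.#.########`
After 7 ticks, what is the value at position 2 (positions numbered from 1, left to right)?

tick 1: .#.#.........
tick 2: ##.#.........
tick 3: .#.#........#
tick 4: .#.#.......##
tick 5: .#.#......#.#
tick 6: .#.#.....##.#
tick 7: .#.#....#.#.#
position 2 holds #

#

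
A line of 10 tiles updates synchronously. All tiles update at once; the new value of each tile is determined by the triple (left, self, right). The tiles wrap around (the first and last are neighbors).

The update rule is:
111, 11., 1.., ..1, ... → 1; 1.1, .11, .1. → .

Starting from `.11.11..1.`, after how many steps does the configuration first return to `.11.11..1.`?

1.1..111.1
1..11.11..
.11.1..111
..1..11.11
11.11.1..1
11..1..11.
.111.11.1.
1.11..1..1
1..111.11.
.11.11..1.

10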